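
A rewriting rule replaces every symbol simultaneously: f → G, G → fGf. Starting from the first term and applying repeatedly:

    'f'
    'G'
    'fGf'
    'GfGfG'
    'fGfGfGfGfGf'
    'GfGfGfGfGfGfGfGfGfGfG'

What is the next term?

Rewriting the 21 symbols of GfGfGfGfGfGfGfGfGfGfG one by one yields fGf G fGf G fGf G fGf G fGf G fGf G fGf G fGf G fGf G fGf G fGf; concatenated:

fGfGfGfGfGfGfGfGfGfGfGfGfGfGfGfGfGfGfGfGfGf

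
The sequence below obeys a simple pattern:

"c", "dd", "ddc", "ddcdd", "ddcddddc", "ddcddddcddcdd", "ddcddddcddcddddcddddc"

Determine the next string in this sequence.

ddcddddcddcddddcddddcddcddddcddcdd

This is a Fibonacci-style word recurrence s(k) = s(k−1)·s(k−2): e.g. dd·c = ddc.
So term 8 is ddcddddcddcddddcddddc·ddcddddcddcdd.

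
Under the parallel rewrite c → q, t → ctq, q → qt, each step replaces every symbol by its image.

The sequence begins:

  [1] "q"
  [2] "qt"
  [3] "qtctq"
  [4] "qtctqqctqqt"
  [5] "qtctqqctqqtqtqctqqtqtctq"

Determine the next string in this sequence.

qtctqqctqqtqtqctqqtqtctqqtctqqtqctqqtqtctqqtctqqctqqt

φ(qtctqqctqqtqtqctqqtqtctq) expands symbol-by-symbol to qt ctq q ctq qt qt q ctq qt qt ctq qt ctq qt q ctq qt qt ctq qt ctq q ctq qt; joining the 24 pieces gives the next term.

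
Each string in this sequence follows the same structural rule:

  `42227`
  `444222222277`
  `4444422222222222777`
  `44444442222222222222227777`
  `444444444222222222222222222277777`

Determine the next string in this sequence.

The n-th term is 2n-1 4's then 4n-1 2's then n 7's (n = 1, 2, …).
Setting n = 6 gives 11, 23, 6 characters in each block.

4444444444422222222222222222222222777777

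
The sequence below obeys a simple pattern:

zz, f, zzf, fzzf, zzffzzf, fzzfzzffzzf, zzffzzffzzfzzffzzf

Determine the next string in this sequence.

fzzfzzffzzfzzffzzffzzfzzffzzf

From term 3 onward, concatenate the second-to-last term with the last: zz·f = zzf, f·zzf = fzzf, …
So term 8 is fzzfzzffzzf·zzffzzffzzfzzffzzf.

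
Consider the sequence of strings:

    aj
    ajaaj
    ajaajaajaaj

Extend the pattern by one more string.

s(k+1) = s(k)·a·s(k) — each term doubles the last with 'a' between the halves.
Doubling ajaajaajaaj with 'a' between the halves:

ajaajaajaajaajaajaajaaj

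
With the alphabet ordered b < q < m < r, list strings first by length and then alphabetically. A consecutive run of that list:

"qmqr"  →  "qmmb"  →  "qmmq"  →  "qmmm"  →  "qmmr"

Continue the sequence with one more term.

qmrb

The successor of qmmr increments the rightmost position that isn't already r and resets every position after it to b.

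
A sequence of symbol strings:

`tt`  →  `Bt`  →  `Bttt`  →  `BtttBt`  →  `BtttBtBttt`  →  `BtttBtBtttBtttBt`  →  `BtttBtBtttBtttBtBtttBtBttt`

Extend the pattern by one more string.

This is a Fibonacci-style word recurrence s(k) = s(k−1)·s(k−2): e.g. Bt·tt = Bttt.
The next term joins BtttBtBtttBtttBtBtttBtBttt and BtttBtBtttBtttBt.

BtttBtBtttBtttBtBtttBtBtttBtttBtBtttBtttBt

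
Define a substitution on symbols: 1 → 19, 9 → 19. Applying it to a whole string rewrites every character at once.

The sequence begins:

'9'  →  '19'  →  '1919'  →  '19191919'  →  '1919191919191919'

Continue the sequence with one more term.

Rewriting the 16 symbols of 1919191919191919 one by one yields 19 19 19 19 19 19 19 19 19 19 19 19 19 19 19 19; concatenated:

19191919191919191919191919191919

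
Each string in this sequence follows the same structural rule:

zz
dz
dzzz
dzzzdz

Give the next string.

Each term (from the third on) is the previous term followed by the one before it: term 3 = dz·zz = dzzz.
The next term joins dzzzdz and dzzz.

dzzzdzdzzz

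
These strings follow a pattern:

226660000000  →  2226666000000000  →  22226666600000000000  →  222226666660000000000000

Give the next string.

Reading off run lengths: 2 runs 2, 3, 4, 5; 6 runs 3, 4, 5, 6; 0 runs 7, 9, 11, 13 — each is linear in n, where the shown terms are n = 3, 4, 5, 6.
At n = 7 the blocks have lengths 6, 7, 15.

2222226666666000000000000000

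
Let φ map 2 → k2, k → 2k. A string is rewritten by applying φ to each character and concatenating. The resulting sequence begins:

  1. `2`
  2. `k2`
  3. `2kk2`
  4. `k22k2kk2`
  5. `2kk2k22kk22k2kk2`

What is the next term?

Replace each of the 16 characters of 2kk2k22kk22k2kk2 in place — k2 2k 2k k2 2k k2 k2 2k 2k k2 k2 2k k2 2k 2k k2 — and concatenate.

k22k2kk22kk2k22k2kk2k22kk22k2kk2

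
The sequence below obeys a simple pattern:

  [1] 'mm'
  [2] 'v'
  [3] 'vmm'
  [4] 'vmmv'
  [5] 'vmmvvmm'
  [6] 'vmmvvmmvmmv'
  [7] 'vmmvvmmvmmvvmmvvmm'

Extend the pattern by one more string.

vmmvvmmvmmvvmmvvmmvmmvvmmvmmv

From term 3 onward, concatenate the last term with the second-to-last: v·mm = vmm, vmm·v = vmmv, …
The next term joins vmmvvmmvmmvvmmvvmm and vmmvvmmvmmv.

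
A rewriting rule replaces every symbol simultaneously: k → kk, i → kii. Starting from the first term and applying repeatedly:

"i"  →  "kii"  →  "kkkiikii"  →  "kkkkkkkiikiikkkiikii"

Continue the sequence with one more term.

kkkkkkkkkkkkkkkiikiikkkiikiikkkkkkkiikiikkkiikii

φ(kkkkkkkiikiikkkiikii) expands symbol-by-symbol to kk kk kk kk kk kk kk kii kii kk kii kii kk kk kk kii kii kk kii kii; joining the 20 pieces gives the next term.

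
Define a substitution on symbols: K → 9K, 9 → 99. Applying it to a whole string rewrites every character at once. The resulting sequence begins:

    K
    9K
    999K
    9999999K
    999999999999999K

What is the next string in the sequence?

9999999999999999999999999999999K

φ(999999999999999K) expands symbol-by-symbol to 99 99 99 99 99 99 99 99 99 99 99 99 99 99 99 9K; joining the 16 pieces gives the next term.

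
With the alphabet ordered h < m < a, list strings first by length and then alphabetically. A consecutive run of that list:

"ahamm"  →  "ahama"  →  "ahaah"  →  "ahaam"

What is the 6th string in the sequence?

amhhh

Advancing 2 positions from ahaam through ahaam → ahaaa reaches term 6.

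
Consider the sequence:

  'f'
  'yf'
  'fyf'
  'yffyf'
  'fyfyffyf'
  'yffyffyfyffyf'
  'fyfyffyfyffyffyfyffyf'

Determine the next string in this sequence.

Each term (from the third on) is the two preceding terms concatenated in order: term 3 = f·yf = fyf.
Continuing: yffyffyfyffyf · fyfyffyfyffyffyfyffyf gives term 8.

yffyffyfyffyffyfyffyfyffyffyfyffyf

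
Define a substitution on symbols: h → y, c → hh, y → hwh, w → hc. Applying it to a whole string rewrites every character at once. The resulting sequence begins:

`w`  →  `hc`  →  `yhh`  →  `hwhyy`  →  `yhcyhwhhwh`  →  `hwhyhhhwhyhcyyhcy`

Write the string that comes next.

φ(hwhyhhhwhyhcyyhcy) expands symbol-by-symbol to y hc y hwh y y y hc y hwh y hh hwh hwh y hh hwh; joining the 17 pieces gives the next term.

yhcyhwhyyyhcyhwhyhhhwhhwhyhhhwh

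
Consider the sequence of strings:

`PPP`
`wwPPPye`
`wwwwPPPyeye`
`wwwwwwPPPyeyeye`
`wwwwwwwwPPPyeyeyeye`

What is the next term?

s(k+1) = ww·s(k)·ye, so each term gains ww as a prefix and ye as a suffix.
So the next term is ww·wwwwwwwwPPPyeyeyeye·ye.

wwwwwwwwwwPPPyeyeyeyeye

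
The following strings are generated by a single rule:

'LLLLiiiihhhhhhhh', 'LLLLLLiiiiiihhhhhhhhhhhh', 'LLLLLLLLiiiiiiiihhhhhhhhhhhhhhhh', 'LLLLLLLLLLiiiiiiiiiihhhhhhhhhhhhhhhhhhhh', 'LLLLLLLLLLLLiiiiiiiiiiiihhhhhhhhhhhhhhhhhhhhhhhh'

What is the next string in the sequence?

Term n consists of 2n L's, followed by 2n i's, followed by 4n h's, where the shown terms are n = 2, 3, 4, 5, 6.
For the next term, n = 7, so the run lengths are 14, 14, 28.

LLLLLLLLLLLLLLiiiiiiiiiiiiiihhhhhhhhhhhhhhhhhhhhhhhhhhhh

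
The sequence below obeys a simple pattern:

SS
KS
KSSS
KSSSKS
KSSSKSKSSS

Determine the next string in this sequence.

KSSSKSKSSSKSSSKS

From term 3 onward, concatenate the last term with the second-to-last: KS·SS = KSSS, KSSS·KS = KSSSKS, …
The next term joins KSSSKSKSSS and KSSSKS.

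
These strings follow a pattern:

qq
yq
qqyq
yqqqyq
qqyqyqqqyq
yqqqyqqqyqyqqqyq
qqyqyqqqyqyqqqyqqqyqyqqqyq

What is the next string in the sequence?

Each term (from the third on) is the two preceding terms concatenated in order: term 3 = qq·yq = qqyq.
Continuing: yqqqyqqqyqyqqqyq · qqyqyqqqyqyqqqyqqqyqyqqqyq gives term 8.

yqqqyqqqyqyqqqyqqqyqyqqqyqyqqqyqqqyqyqqqyq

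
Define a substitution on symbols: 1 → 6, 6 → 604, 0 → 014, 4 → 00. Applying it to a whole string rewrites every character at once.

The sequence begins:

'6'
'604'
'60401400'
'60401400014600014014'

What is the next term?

φ(60401400014600014014) expands symbol-by-symbol to 604 014 00 014 6 00 014 014 014 6 00 604 014 014 014 6 00 014 6 00; joining the 20 pieces gives the next term.

60401400014600014014014600604014014014600014600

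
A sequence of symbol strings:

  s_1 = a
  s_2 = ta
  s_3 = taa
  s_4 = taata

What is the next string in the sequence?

This is a Fibonacci-style word recurrence s(k) = s(k−1)·s(k−2): e.g. ta·a = taa.
Continuing: taata · taa gives term 5.

taatataa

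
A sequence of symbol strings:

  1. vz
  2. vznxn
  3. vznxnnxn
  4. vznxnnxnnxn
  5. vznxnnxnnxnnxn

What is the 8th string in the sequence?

vznxnnxnnxnnxnnxnnxnnxn

Every step adds nxn to the end: s(k+1) = s(k)·nxn.
From vznxnnxnnxnnxn, 3 further steps: vznxnnxnnxnnxn → vznxnnxnnxnnxnnxn → vznxnnxnnxnnxnnxnnxn → (answer).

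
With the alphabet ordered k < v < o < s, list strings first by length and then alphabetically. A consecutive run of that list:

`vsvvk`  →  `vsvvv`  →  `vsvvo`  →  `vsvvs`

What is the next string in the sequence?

vsvok

Find the rightmost character of vsvvs below s, bump it to the next letter, and reset everything to its right to k.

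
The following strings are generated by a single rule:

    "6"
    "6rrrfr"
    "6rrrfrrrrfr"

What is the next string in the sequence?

Every step adds rrrfr to the end: s(k+1) = s(k)·rrrfr.
Applying this once more to 6rrrfrrrrfr:

6rrrfrrrrfrrrrfr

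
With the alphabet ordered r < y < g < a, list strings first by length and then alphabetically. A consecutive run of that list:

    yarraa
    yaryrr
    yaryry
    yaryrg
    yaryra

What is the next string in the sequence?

Find the rightmost character of yaryra below a, bump it to the next letter, and reset everything to its right to r.

yaryyr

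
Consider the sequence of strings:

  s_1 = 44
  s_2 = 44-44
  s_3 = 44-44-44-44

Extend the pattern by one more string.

Every step duplicates the string with '-' between the halves.
Doubling 44-44-44-44 with '-' between the halves:

44-44-44-44-44-44-44-44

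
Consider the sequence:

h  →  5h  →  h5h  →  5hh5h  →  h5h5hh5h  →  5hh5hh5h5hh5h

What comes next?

From term 3 onward, concatenate the second-to-last term with the last: h·5h = h5h, 5h·h5h = 5hh5h, …
So term 7 is h5h5hh5h·5hh5hh5h5hh5h.

h5h5hh5h5hh5hh5h5hh5h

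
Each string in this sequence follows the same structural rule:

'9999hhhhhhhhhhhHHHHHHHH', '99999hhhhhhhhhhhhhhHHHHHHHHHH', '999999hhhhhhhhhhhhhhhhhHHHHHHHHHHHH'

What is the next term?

9999999hhhhhhhhhhhhhhhhhhhhHHHHHHHHHHHHHH

The n-th term is n+1 9's then 3n+2 h's then 2n+2 H's, where the shown terms are n = 3, 4, 5.
For the next term, n = 6, so the run lengths are 7, 20, 14.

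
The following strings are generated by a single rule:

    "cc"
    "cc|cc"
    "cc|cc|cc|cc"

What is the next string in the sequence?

Every step duplicates the string with '|' between the halves.
One more doubling of cc|cc|cc|cc gives the answer.

cc|cc|cc|cc|cc|cc|cc|cc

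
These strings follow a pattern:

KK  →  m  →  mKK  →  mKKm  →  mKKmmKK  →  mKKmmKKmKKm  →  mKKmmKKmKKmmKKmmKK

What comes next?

mKKmmKKmKKmmKKmmKKmKKmmKKmKKm

This is a Fibonacci-style word recurrence s(k) = s(k−1)·s(k−2): e.g. m·KK = mKK.
So term 8 is mKKmmKKmKKmmKKmmKK·mKKmmKKmKKm.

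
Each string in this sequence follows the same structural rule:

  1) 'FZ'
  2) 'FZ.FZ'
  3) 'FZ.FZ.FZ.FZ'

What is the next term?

Every step duplicates the string with '.' between the halves.
One more doubling of FZ.FZ.FZ.FZ gives the answer.

FZ.FZ.FZ.FZ.FZ.FZ.FZ.FZ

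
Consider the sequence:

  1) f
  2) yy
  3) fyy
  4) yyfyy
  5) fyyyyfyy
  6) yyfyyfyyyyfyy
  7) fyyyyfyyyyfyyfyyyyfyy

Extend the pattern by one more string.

yyfyyfyyyyfyyfyyyyfyyyyfyyfyyyyfyy

Each term (from the third on) is the two preceding terms concatenated in order: term 3 = f·yy = fyy.
The next term joins yyfyyfyyyyfyy and fyyyyfyyyyfyyfyyyyfyy.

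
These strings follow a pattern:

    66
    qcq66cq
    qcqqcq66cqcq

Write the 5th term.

qcqqcqqcqqcq66cqcqcqcq

s(k+1) = qcq·s(k)·cq, so each term gains qcq as a prefix and cq as a suffix.
From qcqqcq66cqcq, 2 further steps: qcqqcq66cqcq → qcqqcqqcq66cqcqcq → (answer).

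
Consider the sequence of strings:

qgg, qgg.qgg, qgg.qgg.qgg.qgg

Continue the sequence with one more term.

qgg.qgg.qgg.qgg.qgg.qgg.qgg.qgg

Every step duplicates the string with '.' between the halves.
One more doubling of qgg.qgg.qgg.qgg gives the answer.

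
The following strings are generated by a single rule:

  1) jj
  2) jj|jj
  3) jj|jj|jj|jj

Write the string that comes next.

Every step duplicates the string with '|' between the halves.
So the next term is two copies of jj|jj|jj|jj with '|' between the halves.

jj|jj|jj|jj|jj|jj|jj|jj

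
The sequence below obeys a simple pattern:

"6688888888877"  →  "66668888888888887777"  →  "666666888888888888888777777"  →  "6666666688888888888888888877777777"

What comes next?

Reading off run lengths: 6 runs 2, 4, 6, 8; 8 runs 9, 12, 15, 18; 7 runs 2, 4, 6, 8 — each is linear in n, where the shown terms are n = 2, 3, 4, 5.
At n = 6 the blocks have lengths 10, 21, 10.

66666666668888888888888888888887777777777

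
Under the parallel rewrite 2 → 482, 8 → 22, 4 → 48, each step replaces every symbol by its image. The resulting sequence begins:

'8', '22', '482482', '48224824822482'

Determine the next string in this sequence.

4822482482482248248224824824822482

Replace each of the 14 characters of 48224824822482 in place — 48 22 482 482 48 22 482 48 22 482 482 48 22 482 — and concatenate.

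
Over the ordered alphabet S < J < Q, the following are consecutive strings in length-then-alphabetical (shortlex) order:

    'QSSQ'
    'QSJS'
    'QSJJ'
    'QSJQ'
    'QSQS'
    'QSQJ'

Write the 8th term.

Advancing 2 positions from QSQJ through QSQJ → QSQQ reaches term 8.

QJSS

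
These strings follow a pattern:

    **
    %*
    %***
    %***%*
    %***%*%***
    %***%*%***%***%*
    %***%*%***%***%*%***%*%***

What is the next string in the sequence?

%***%*%***%***%*%***%*%***%***%*%***%***%*

Each term (from the third on) is the previous term followed by the one before it: term 3 = %*·** = %***.
Continuing: %***%*%***%***%*%***%*%*** · %***%*%***%***%* gives term 8.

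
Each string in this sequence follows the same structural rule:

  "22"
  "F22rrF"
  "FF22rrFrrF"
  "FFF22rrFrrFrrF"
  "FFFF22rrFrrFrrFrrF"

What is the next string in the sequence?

FFFFF22rrFrrFrrFrrFrrF

Every step adds F to the front and rrF to the end of the previous string.
So the next term is F·FFFF22rrFrrFrrFrrF·rrF.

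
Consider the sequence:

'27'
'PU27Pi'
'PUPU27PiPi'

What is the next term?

Every step adds PU to the front and Pi to the end of the previous string.
Applying this once more to PUPU27PiPi:

PUPUPU27PiPiPi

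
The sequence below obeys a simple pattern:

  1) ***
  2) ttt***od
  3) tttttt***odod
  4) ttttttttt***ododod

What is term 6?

ttttttttttttttt***ododododod

Every step adds ttt to the front and od to the end of the previous string.
From ttttttttt***ododod, 2 further steps: ttttttttt***ododod → tttttttttttt***odododod → (answer).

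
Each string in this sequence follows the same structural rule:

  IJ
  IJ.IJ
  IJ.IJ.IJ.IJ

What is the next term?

Each string is two copies of the previous one joined by '.'.
So the next term is two copies of IJ.IJ.IJ.IJ with '.' between the halves.

IJ.IJ.IJ.IJ.IJ.IJ.IJ.IJ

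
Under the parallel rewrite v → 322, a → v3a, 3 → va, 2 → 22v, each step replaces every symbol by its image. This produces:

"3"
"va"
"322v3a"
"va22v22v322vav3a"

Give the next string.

322v3a22v22v32222v22v322va22v22v322v3a322vav3a

Applying the rule to each of the 16 symbols of va22v22v322vav3a gives the pieces 322 v3a 22v 22v 322 22v 22v 322 va 22v 22v 322 v3a 322 va v3a, which concatenate to the answer.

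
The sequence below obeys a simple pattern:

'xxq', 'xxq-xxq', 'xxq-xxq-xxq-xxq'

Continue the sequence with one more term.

Every step duplicates the string with '-' between the halves.
Doubling xxq-xxq-xxq-xxq with '-' between the halves:

xxq-xxq-xxq-xxq-xxq-xxq-xxq-xxq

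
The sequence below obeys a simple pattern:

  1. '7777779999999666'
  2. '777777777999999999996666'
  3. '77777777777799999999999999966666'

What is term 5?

Each string has the form 7^{3n} 9^{4n-1} 6^{n+1}, where the shown terms are n = 2, 3, 4.
Setting n = 6 gives 18, 23, 7 characters in each block.

777777777777777777999999999999999999999996666666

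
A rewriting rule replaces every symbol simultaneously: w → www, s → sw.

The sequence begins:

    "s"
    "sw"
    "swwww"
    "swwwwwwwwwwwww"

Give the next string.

Replace each of the 14 characters of swwwwwwwwwwwww in place — sw www www www www www www www www www www www www www — and concatenate.

swwwwwwwwwwwwwwwwwwwwwwwwwwwwwwwwwwwwwwww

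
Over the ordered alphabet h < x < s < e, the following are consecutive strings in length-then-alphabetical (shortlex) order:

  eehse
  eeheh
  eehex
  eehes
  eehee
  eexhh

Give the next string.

The successor of eexhh increments the rightmost position that isn't already e and resets every position after it to h.

eexhx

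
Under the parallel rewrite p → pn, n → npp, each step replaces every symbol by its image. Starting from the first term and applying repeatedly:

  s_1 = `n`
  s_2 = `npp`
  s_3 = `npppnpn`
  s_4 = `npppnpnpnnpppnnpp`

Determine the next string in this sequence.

Rewriting the 17 symbols of npppnpnpnnpppnnpp one by one yields npp pn pn pn npp pn npp pn npp npp pn pn pn npp npp pn pn; concatenated:

npppnpnpnnpppnnpppnnppnpppnpnpnnppnpppnpn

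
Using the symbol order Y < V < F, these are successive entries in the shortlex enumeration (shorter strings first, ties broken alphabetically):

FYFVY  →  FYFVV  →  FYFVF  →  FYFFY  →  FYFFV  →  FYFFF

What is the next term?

FVYYY

Find the rightmost character of FYFFF below F, bump it to the next letter, and reset everything to its right to Y.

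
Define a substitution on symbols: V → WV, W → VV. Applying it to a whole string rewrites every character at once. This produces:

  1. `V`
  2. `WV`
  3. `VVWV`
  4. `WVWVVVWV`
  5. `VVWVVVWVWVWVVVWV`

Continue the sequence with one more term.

Replace each of the 16 characters of VVWVVVWVWVWVVVWV in place — WV WV VV WV WV WV VV WV VV WV VV WV WV WV VV WV — and concatenate.

WVWVVVWVWVWVVVWVVVWVVVWVWVWVVVWV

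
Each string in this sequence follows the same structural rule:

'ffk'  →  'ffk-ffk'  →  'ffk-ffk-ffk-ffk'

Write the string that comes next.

ffk-ffk-ffk-ffk-ffk-ffk-ffk-ffk

Every step duplicates the string with '-' between the halves.
So the next term is two copies of ffk-ffk-ffk-ffk with '-' between the halves.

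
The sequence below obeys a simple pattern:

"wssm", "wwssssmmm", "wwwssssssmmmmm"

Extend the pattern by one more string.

wwwwssssssssmmmmmmm

The n-th term is n w's then 2n s's then 2n-1 m's (n = 1, 2, …).
At n = 4 the blocks have lengths 4, 8, 7.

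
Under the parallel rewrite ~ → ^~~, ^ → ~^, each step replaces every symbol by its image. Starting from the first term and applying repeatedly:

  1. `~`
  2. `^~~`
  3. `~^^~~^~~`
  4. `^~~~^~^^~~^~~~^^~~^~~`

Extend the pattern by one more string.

φ(^~~~^~^^~~^~~~^^~~^~~) expands symbol-by-symbol to ~^ ^~~ ^~~ ^~~ ~^ ^~~ ~^ ~^ ^~~ ^~~ ~^ ^~~ ^~~ ^~~ ~^ ~^ ^~~ ^~~ ~^ ^~~ ^~~; joining the 21 pieces gives the next term.

~^^~~^~~^~~~^^~~~^~^^~~^~~~^^~~^~~^~~~^~^^~~^~~~^^~~^~~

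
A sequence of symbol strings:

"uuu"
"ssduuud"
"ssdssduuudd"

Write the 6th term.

ssdssdssdssdssduuuddddd

s(k+1) = ssd·s(k)·d, so each term gains ssd as a prefix and d as a suffix.
From ssdssduuudd, 3 further steps: ssdssduuudd → ssdssdssduuuddd → ssdssdssdssduuudddd → (answer).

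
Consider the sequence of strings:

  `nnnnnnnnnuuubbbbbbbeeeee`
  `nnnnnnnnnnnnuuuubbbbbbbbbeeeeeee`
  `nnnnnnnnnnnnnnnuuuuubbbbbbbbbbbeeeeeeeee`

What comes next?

The n-th term is 3n n's then n u's then 2n+1 b's then 2n-1 e's, where the shown terms are n = 3, 4, 5.
Setting n = 6 gives 18, 6, 13, 11 characters in each block.

nnnnnnnnnnnnnnnnnnuuuuuubbbbbbbbbbbbbeeeeeeeeeee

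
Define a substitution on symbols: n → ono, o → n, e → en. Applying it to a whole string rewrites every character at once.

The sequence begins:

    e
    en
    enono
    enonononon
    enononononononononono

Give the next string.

Rewriting the 21 symbols of enononononononononono one by one yields en ono n ono n ono n ono n ono n ono n ono n ono n ono n ono n; concatenated:

enonononononononononononononononononononon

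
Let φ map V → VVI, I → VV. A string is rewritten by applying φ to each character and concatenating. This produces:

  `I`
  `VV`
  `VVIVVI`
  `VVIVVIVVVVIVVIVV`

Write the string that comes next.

Rewriting the 16 symbols of VVIVVIVVVVIVVIVV one by one yields VVI VVI VV VVI VVI VV VVI VVI VVI VVI VV VVI VVI VV VVI VVI; concatenated:

VVIVVIVVVVIVVIVVVVIVVIVVIVVIVVVVIVVIVVVVIVVI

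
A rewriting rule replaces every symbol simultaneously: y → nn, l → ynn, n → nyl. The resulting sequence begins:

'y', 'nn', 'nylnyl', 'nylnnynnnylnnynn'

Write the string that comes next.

nylnnynnnylnylnnnylnylnylnnynnnylnylnnnylnyl

Replace each of the 16 characters of nylnnynnnylnnynn in place — nyl nn ynn nyl nyl nn nyl nyl nyl nn ynn nyl nyl nn nyl nyl — and concatenate.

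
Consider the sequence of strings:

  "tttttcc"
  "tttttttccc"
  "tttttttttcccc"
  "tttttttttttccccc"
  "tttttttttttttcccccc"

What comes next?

tttttttttttttttccccccc

Reading off run lengths: t runs 5, 7, 9, 11, 13; c runs 2, 3, 4, 5, 6 — each is linear in n, where the shown terms are n = 2, 3, 4, 5, 6.
For the next term, n = 7, so the run lengths are 15, 7.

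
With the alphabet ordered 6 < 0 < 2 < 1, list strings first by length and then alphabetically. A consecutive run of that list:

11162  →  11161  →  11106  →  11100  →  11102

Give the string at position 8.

Stepping forward 3 times from 11102: 11102 → 11101 → 11126, then the target.

11120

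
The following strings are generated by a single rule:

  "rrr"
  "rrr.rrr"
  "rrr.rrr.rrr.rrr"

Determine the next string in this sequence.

s(k+1) = s(k)·.·s(k) — each term doubles the last with '.' between the halves.
Doubling rrr.rrr.rrr.rrr with '.' between the halves:

rrr.rrr.rrr.rrr.rrr.rrr.rrr.rrr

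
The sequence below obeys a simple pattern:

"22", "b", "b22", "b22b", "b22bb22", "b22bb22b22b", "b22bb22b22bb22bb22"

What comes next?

b22bb22b22bb22bb22b22bb22b22b

From term 3 onward, concatenate the last term with the second-to-last: b·22 = b22, b22·b = b22b, …
Continuing: b22bb22b22bb22bb22 · b22bb22b22b gives term 8.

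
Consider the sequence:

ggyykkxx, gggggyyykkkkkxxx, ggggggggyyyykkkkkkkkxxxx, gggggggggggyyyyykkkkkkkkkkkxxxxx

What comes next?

ggggggggggggggyyyyyykkkkkkkkkkkkkkxxxxxx

Reading off run lengths: g runs 2, 5, 8, 11; y runs 2, 3, 4, 5; k runs 2, 5, 8, 11; x runs 2, 3, 4, 5 — each is linear in n (n = 1, 2, …).
Setting n = 5 gives 14, 6, 14, 6 characters in each block.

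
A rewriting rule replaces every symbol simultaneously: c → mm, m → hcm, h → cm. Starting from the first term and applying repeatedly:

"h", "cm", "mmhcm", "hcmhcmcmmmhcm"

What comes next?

cmmmhcmcmmmhcmmmhcmhcmhcmcmmmhcm

φ(hcmhcmcmmmhcm) expands symbol-by-symbol to cm mm hcm cm mm hcm mm hcm hcm hcm cm mm hcm; joining the 13 pieces gives the next term.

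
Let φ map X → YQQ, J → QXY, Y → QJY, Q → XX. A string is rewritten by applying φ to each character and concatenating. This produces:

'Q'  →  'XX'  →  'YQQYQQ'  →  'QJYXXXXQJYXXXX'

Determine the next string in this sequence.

Applying the rule to each of the 14 symbols of QJYXXXXQJYXXXX gives the pieces XX QXY QJY YQQ YQQ YQQ YQQ XX QXY QJY YQQ YQQ YQQ YQQ, which concatenate to the answer.

XXQXYQJYYQQYQQYQQYQQXXQXYQJYYQQYQQYQQYQQ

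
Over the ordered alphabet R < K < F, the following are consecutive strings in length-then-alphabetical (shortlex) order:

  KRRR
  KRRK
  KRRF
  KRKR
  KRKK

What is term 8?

Continuing the enumeration 3 steps past KRKK: KRKK → KRKF → KRFR → (answer).

KRFK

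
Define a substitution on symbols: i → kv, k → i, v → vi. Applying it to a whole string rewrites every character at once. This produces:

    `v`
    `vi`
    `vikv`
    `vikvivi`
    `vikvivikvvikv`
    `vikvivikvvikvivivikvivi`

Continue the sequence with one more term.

Applying the rule to each of the 23 symbols of vikvivikvvikvivivikvivi gives the pieces vi kv i vi kv vi kv i vi vi kv i vi kv vi kv vi kv i vi kv vi kv, which concatenate to the answer.

vikvivikvvikvivivikvivikvvikvvikvivikvvikv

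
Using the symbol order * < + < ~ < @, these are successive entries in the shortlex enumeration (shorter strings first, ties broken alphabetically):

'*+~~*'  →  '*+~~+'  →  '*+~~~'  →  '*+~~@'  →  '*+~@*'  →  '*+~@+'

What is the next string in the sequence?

Find the rightmost character of *+~@+ below @, bump it to the next letter, and reset everything to its right to *.

*+~@~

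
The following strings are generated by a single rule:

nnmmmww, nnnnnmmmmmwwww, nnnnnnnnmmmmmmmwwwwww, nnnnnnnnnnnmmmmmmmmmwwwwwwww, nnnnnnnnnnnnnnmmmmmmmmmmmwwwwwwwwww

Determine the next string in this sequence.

nnnnnnnnnnnnnnnnnmmmmmmmmmmmmmwwwwwwwwwwww

Reading off run lengths: n runs 2, 5, 8, 11, 14; m runs 3, 5, 7, 9, 11; w runs 2, 4, 6, 8, 10 — each is linear in n (n = 1, 2, …).
Setting n = 6 gives 17, 13, 12 characters in each block.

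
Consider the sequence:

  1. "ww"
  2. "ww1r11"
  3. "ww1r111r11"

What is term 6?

ww1r111r111r111r111r11

The strings grow by a fixed suffix 1r11 each time.
From ww1r111r11, 3 further steps: ww1r111r11 → ww1r111r111r11 → ww1r111r111r111r11 → (answer).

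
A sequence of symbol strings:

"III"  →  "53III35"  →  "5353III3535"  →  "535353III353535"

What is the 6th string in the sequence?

5353535353III3535353535

Each term wraps the previous one in 53 on the left and 35 on the right.
From 535353III353535, 2 further steps: 535353III353535 → 53535353III35353535 → (answer).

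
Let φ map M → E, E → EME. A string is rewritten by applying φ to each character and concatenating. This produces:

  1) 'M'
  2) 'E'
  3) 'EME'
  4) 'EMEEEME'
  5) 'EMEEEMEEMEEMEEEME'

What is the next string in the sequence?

Replace each of the 17 characters of EMEEEMEEMEEMEEEME in place — EME E EME EME EME E EME EME E EME EME E EME EME EME E EME — and concatenate.

EMEEEMEEMEEMEEEMEEMEEEMEEMEEEMEEMEEMEEEME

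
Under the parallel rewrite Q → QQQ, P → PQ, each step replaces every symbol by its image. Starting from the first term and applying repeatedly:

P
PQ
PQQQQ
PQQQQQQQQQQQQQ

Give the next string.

PQQQQQQQQQQQQQQQQQQQQQQQQQQQQQQQQQQQQQQQQ

Applying the rule to each of the 14 symbols of PQQQQQQQQQQQQQ gives the pieces PQ QQQ QQQ QQQ QQQ QQQ QQQ QQQ QQQ QQQ QQQ QQQ QQQ QQQ, which concatenate to the answer.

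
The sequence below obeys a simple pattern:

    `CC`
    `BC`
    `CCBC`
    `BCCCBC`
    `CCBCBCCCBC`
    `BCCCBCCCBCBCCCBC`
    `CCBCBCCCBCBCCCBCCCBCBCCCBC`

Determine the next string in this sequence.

Each term (from the third on) is the two preceding terms concatenated in order: term 3 = CC·BC = CCBC.
So term 8 is BCCCBCCCBCBCCCBC·CCBCBCCCBCBCCCBCCCBCBCCCBC.

BCCCBCCCBCBCCCBCCCBCBCCCBCBCCCBCCCBCBCCCBC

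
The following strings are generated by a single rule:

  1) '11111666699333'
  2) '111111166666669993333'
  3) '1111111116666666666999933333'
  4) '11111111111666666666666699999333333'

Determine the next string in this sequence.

Each string has the form 1^{2n+1} 6^{3n-2} 9^{n} 3^{n+1}, where the shown terms are n = 2, 3, 4, 5.
Setting n = 6 gives 13, 16, 6, 7 characters in each block.

111111111111166666666666666669999993333333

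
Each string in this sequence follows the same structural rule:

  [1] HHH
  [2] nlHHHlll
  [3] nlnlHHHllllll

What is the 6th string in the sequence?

nlnlnlnlnlHHHlllllllllllllll

Each term wraps the previous one in nl on the left and lll on the right.
From nlnlHHHllllll, 3 further steps: nlnlHHHllllll → nlnlnlHHHlllllllll → nlnlnlnlHHHllllllllllll → (answer).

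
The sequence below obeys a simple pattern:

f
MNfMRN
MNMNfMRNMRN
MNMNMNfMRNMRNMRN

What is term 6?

MNMNMNMNMNfMRNMRNMRNMRNMRN

Every step adds MN to the front and MRN to the end of the previous string.
From MNMNMNfMRNMRNMRN, 2 further steps: MNMNMNfMRNMRNMRN → MNMNMNMNfMRNMRNMRNMRN → (answer).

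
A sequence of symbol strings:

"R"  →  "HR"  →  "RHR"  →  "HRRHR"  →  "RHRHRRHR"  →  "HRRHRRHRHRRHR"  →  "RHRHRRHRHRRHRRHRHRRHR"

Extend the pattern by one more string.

This is a Fibonacci-style word recurrence s(k) = s(k−2)·s(k−1): e.g. R·HR = RHR.
So term 8 is HRRHRRHRHRRHR·RHRHRRHRHRRHRRHRHRRHR.

HRRHRRHRHRRHRRHRHRRHRHRRHRRHRHRRHR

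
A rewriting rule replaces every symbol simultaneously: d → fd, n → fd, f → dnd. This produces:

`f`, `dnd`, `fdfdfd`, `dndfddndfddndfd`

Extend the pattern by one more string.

Replace each of the 15 characters of dndfddndfddndfd in place — fd fd fd dnd fd fd fd fd dnd fd fd fd fd dnd fd — and concatenate.

fdfdfddndfdfdfdfddndfdfdfdfddndfd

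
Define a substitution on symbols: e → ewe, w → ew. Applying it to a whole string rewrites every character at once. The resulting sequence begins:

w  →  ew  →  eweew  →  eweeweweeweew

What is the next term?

Rewriting the 13 symbols of eweeweweeweew one by one yields ewe ew ewe ewe ew ewe ew ewe ewe ew ewe ewe ew; concatenated:

eweeweweeweeweweeweweeweeweweeweew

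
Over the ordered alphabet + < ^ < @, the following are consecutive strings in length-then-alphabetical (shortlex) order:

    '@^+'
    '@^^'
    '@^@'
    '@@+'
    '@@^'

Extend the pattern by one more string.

Treat @@^ as a base-3 numeral over the given alphabet and add one, carrying through any trailing @'s.

@@@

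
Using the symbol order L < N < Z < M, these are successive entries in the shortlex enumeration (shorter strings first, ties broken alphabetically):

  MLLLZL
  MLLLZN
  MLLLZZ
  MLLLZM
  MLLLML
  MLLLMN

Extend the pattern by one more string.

Treat MLLLMN as a base-4 numeral over the given alphabet and add one, carrying through any trailing M's.

MLLLMZ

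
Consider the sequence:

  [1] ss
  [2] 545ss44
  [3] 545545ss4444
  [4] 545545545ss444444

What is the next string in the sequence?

Every step adds 545 to the front and 44 to the end of the previous string.
Applying this once more to 545545545ss444444:

545545545545ss44444444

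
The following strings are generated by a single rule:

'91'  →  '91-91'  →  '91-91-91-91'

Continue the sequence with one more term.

91-91-91-91-91-91-91-91

Each string is two copies of the previous one joined by '-'.
One more doubling of 91-91-91-91 gives the answer.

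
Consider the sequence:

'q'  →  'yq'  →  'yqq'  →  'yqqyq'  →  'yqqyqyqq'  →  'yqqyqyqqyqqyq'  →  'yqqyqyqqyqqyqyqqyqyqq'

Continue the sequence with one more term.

yqqyqyqqyqqyqyqqyqyqqyqqyqyqqyqqyq

This is a Fibonacci-style word recurrence s(k) = s(k−1)·s(k−2): e.g. yq·q = yqq.
Continuing: yqqyqyqqyqqyqyqqyqyqq · yqqyqyqqyqqyq gives term 8.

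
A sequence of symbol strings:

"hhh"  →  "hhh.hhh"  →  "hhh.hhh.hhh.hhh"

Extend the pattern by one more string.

s(k+1) = s(k)·.·s(k) — each term doubles the last with '.' between the halves.
Doubling hhh.hhh.hhh.hhh with '.' between the halves:

hhh.hhh.hhh.hhh.hhh.hhh.hhh.hhh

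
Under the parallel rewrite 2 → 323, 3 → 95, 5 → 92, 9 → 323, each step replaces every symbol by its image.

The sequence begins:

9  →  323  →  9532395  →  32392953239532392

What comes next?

9532395323323323929532395323929532395323323

φ(32392953239532392) expands symbol-by-symbol to 95 323 95 323 323 323 92 95 323 95 323 92 95 323 95 323 323; joining the 17 pieces gives the next term.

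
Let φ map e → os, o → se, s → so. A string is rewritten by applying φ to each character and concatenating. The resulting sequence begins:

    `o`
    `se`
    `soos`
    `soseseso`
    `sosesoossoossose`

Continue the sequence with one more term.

Replace each of the 16 characters of sosesoossoossose in place — so se so os so se se so so se se so so se so os — and concatenate.

sosesoossosesesososesesososesoos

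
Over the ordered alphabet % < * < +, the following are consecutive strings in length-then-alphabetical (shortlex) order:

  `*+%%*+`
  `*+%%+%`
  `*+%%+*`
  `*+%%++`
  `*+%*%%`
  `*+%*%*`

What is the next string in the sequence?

*+%*%+

Treat *+%*%* as a base-3 numeral over the given alphabet and add one, carrying through any trailing +'s.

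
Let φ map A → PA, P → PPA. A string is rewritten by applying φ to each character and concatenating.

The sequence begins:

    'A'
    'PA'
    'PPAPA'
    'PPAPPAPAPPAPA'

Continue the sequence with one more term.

Replace each of the 13 characters of PPAPPAPAPPAPA in place — PPA PPA PA PPA PPA PA PPA PA PPA PPA PA PPA PA — and concatenate.

PPAPPAPAPPAPPAPAPPAPAPPAPPAPAPPAPA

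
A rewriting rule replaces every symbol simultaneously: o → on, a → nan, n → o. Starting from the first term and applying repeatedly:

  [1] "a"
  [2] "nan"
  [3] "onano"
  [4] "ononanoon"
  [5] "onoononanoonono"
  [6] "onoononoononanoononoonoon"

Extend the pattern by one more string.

Applying the rule to each of the 25 symbols of onoononoononanoononoonoon gives the pieces on o on on o on o on on o on o nan o on on o on o on on o on on o, which concatenate to the answer.

onoononoonoononoononanoononoonoononoonono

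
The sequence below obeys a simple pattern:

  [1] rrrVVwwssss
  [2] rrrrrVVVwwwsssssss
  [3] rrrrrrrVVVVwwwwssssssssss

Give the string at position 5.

rrrrrrrrrrrVVVVVVwwwwwwssssssssssssssss

The n-th term is 2n+1 r's then n+1 V's then n+1 w's then 3n+1 s's (n = 1, 2, …).
At n = 5 the blocks have lengths 11, 6, 6, 16.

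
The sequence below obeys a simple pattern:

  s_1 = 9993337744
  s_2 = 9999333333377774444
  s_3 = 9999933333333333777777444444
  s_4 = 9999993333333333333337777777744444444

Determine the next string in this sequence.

9999999333333333333333333377777777774444444444

Term n consists of n+2 9's, followed by 4n-1 3's, followed by 2n 7's, followed by 2n 4's (n = 1, 2, …).
At n = 5 the blocks have lengths 7, 19, 10, 10.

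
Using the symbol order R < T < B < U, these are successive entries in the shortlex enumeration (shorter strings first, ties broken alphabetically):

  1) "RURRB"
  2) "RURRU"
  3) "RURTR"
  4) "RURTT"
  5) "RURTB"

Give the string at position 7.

RURBR

Continuing the enumeration 2 steps past RURTB: RURTB → RURTU → (answer).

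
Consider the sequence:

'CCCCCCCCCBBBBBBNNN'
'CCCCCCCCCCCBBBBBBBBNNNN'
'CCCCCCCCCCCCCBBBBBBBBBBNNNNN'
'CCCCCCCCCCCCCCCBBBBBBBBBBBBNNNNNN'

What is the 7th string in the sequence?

Each string has the form C^{2n+3} B^{2n} N^{n}, where the shown terms are n = 3, 4, 5, 6.
At n = 9 the blocks have lengths 21, 18, 9.

CCCCCCCCCCCCCCCCCCCCCBBBBBBBBBBBBBBBBBBNNNNNNNNN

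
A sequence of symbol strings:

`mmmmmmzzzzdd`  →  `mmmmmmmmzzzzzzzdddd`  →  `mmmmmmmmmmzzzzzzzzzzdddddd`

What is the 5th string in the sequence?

The n-th term is 2n+2 m's then 3n-2 z's then 2n-2 d's, where the shown terms are n = 2, 3, 4.
At n = 6 the blocks have lengths 14, 16, 10.

mmmmmmmmmmmmmmzzzzzzzzzzzzzzzzdddddddddd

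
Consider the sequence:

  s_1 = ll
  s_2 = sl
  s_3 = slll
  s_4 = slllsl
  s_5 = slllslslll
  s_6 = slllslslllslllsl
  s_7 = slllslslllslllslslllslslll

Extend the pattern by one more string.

Each term (from the third on) is the previous term followed by the one before it: term 3 = sl·ll = slll.
Continuing: slllslslllslllslslllslslll · slllslslllslllsl gives term 8.

slllslslllslllslslllslslllslllslslllslllsl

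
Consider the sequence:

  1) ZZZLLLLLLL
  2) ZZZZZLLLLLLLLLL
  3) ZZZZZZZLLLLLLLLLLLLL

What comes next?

ZZZZZZZZZLLLLLLLLLLLLLLLL

Each string has the form Z^{2n-1} L^{3n+1}, where the shown terms are n = 2, 3, 4.
For the next term, n = 5, so the run lengths are 9, 16.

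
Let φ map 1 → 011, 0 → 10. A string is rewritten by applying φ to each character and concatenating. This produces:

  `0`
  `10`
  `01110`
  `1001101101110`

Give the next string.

Replace each of the 13 characters of 1001101101110 in place — 011 10 10 011 011 10 011 011 10 011 011 011 10 — and concatenate.

0111010011011100110111001101101110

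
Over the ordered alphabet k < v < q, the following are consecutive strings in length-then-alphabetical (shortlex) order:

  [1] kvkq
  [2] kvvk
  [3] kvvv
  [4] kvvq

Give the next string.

The successor of kvvq increments the rightmost position that isn't already q and resets every position after it to k.

kvqk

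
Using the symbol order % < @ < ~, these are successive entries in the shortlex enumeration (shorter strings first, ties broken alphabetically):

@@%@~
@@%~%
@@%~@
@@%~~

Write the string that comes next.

@@@%%

Treat @@%~~ as a base-3 numeral over the given alphabet and add one, carrying through any trailing ~'s.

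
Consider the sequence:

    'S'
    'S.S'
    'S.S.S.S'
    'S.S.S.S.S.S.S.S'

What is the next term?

Every step duplicates the string with '.' between the halves.
Doubling S.S.S.S.S.S.S.S with '.' between the halves:

S.S.S.S.S.S.S.S.S.S.S.S.S.S.S.S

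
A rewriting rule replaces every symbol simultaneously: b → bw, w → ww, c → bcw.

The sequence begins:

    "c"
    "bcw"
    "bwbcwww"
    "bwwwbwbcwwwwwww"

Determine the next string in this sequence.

Rewriting the 15 symbols of bwwwbwbcwwwwwww one by one yields bw ww ww ww bw ww bw bcw ww ww ww ww ww ww ww; concatenated:

bwwwwwwwbwwwbwbcwwwwwwwwwwwwwww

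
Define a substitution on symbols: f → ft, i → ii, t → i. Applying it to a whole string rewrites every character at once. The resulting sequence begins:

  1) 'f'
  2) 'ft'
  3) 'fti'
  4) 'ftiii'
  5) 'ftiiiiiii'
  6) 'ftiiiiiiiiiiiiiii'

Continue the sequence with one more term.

ftiiiiiiiiiiiiiiiiiiiiiiiiiiiiiii

Applying the rule to each of the 17 symbols of ftiiiiiiiiiiiiiii gives the pieces ft i ii ii ii ii ii ii ii ii ii ii ii ii ii ii ii, which concatenate to the answer.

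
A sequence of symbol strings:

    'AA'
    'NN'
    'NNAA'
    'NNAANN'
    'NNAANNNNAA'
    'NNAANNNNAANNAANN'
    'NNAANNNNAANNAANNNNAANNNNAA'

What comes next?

This is a Fibonacci-style word recurrence s(k) = s(k−1)·s(k−2): e.g. NN·AA = NNAA.
Continuing: NNAANNNNAANNAANNNNAANNNNAA · NNAANNNNAANNAANN gives term 8.

NNAANNNNAANNAANNNNAANNNNAANNAANNNNAANNAANN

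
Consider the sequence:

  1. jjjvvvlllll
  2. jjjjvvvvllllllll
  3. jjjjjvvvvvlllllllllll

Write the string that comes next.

jjjjjjvvvvvvllllllllllllll

Each string has the form j^{n+1} v^{n+1} l^{3n-1}, where the shown terms are n = 2, 3, 4.
For the next term, n = 5, so the run lengths are 6, 6, 14.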